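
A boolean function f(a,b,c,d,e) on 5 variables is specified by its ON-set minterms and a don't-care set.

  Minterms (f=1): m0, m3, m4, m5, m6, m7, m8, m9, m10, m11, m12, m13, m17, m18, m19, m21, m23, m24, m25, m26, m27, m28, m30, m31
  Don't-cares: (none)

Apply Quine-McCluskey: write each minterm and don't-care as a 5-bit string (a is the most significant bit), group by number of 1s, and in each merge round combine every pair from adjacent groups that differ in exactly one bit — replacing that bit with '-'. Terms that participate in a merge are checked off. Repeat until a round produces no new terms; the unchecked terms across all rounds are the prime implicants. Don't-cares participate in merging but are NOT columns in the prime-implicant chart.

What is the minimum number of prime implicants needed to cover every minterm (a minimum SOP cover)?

9

size-2^0 implicants → 00000(✓)  00011(✓)  00100(✓)  00101(✓)  00110(✓)  00111(✓)  01000(✓)  01001(✓)  01010(✓)  01011(✓)  01100(✓)  01101(✓)  10001(✓)  10010(✓)  10011(✓)  10101(✓)  10111(✓)  11000(✓)  11001(✓)  11010(✓)  11011(✓)  11100(✓)  11110(✓)  11111(✓)
size-2^1 implicants → -0011(✓)  -0101(✓)  -0111(✓)  -1000(✓)  -1001(✓)  -1010(✓)  -1011(✓)  -1100(✓)  0-000(✓)  0-011(✓)  0-100(✓)  0-101(✓)  00-00(✓)  00-11(✓)  001-0(✓)  001-1(✓)  0010-(✓)  0011-(✓)  01-00(✓)  01-01(✓)  010-0(✓)  010-1(✓)  0100-(✓)  0101-(✓)  0110-(✓)  1-001(✓)  1-010(✓)  1-011(✓)  1-111(✓)  10-01(✓)  10-11(✓)  100-1(✓)  1001-(✓)  101-1(✓)  11-00(✓)  11-10(✓)  11-11(✓)  110-0(✓)  110-1(✓)  1100-(✓)  1101-(✓)  111-0(✓)  1111-(✓)
size-2^2 implicants → --011  -0-11  -01-1  -1-00  -10-0(✓)  -10-1(✓)  -100-(✓)  -101-(✓)  0--00  0-10-  001--  01-0-  010--(✓)  1--11  1-0-1  1-01-  10--1  11--0  11-1-  110--(✓)
size-2^3 implicants → -10--
Unchecked terms (primes): --011, -0-11, -01-1, -1-00, -10--, 0--00, 0-10-, 001--, 01-0-, 1--11, 1-0-1, 1-01-, 10--1, 11--0, 11-1-
Minterm coverage:
  m0 ⊆ 0--00 [E]
  m3 ⊆ --011,-0-11
  m4 ⊆ 0--00,0-10-,001--
  m5 ⊆ -01-1,0-10-,001--
  m6 ⊆ 001-- [E]
  m7 ⊆ -0-11,-01-1,001--
  m8 ⊆ -1-00,-10--,0--00,01-0-
  m9 ⊆ -10--,01-0-
  m10 ⊆ -10-- [E]
  m11 ⊆ --011,-10--
  m12 ⊆ -1-00,0--00,0-10-,01-0-
  m13 ⊆ 0-10-,01-0-
  m17 ⊆ 1-0-1,10--1
  m18 ⊆ 1-01- [E]
  m19 ⊆ --011,-0-11,1--11,1-0-1,1-01-,10--1
  m21 ⊆ -01-1,10--1
  m23 ⊆ -0-11,-01-1,1--11,10--1
  m24 ⊆ -1-00,-10--,11--0
  m25 ⊆ -10--,1-0-1
  m26 ⊆ -10--,1-01-,11--0,11-1-
  m27 ⊆ --011,-10--,1--11,1-0-1,1-01-,11-1-
  m28 ⊆ -1-00,11--0
  m30 ⊆ 11--0,11-1-
  m31 ⊆ 1--11,11-1-
E = {-10--, 0--00, 001--, 1-01-}
Petrick residual → --011, -1-00, 0-10-, 10--1, 11-1-
Cover = c'de + bd'e' + bc' + a'd'e' + a'cd' + a'b'c + ac'd + ab'e + abd  |cover|=9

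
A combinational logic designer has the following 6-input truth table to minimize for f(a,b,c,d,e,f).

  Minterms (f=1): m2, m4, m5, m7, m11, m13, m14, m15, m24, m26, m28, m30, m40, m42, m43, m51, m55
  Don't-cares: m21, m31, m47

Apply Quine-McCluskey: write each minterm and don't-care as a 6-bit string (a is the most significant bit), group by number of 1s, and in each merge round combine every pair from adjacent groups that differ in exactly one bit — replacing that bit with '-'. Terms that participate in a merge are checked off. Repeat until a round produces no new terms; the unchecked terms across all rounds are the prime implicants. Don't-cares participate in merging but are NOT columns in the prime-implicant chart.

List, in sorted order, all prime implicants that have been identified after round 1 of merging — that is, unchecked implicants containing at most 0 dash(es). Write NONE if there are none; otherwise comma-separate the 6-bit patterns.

[col 0] 000010, 000100*, 000101*, 000111*, 001011*, 001101*, 001110*, 001111*, 010101*, 011000*, 011010*, 011100*, 011110*, 011111*, 101000*, 101010*, 101011*, 101111*, 110011*, 110111*
[col 1] -01011*, -01111*, 0-0101, 0-1110*, 0-1111*, 00-101*, 00-111*, 0001-1*, 00010-, 001-11*, 0011-1*, 00111-*, 011-00*, 011-10*, 0110-0*, 0111-0*, 01111-*, 101-11*, 1010-0, 10101-, 110-11
[col 2] -01-11, 0-111-, 00-1-1, 011--0
Prime implicants: -01-11, 0-0101, 0-111-, 00-1-1, 000010, 00010-, 011--0, 1010-0, 10101-, 110-11

000010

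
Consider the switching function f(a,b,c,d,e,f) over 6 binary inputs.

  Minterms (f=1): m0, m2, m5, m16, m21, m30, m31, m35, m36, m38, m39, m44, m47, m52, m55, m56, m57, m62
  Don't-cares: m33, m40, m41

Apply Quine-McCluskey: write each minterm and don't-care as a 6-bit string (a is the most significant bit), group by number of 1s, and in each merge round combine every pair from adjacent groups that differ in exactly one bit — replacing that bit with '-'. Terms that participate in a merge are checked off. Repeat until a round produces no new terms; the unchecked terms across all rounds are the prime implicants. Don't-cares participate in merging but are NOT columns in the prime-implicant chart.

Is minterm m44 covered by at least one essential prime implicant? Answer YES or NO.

NO

size-2^0 implicants → 000000(✓)  000010(✓)  000101(✓)  010000(✓)  010101(✓)  011110(✓)  011111(✓)  100001(✓)  100011(✓)  100100(✓)  100110(✓)  100111(✓)  101000(✓)  101001(✓)  101100(✓)  101111(✓)  110100(✓)  110111(✓)  111000(✓)  111001(✓)  111110(✓)
size-2^1 implicants → -11110  0-0000  0-0101  0000-0  01111-  1-0100  1-0111  1-1000(✓)  1-1001(✓)  10-001  10-100  10-111  100-11  1000-1  1001-0  10011-  101-00  10100-(✓)  11100-(✓)
size-2^2 implicants → 1-100-
Unchecked terms (primes): -11110, 0-0000, 0-0101, 0000-0, 01111-, 1-0100, 1-0111, 1-100-, 10-001, 10-100, 10-111, 100-11, 1000-1, 1001-0, 10011-, 101-00
Minterm coverage:
  m0 ⊆ 0-0000,0000-0
  m2 ⊆ 0000-0 [E]
  m5 ⊆ 0-0101 [E]
  m16 ⊆ 0-0000 [E]
  m21 ⊆ 0-0101 [E]
  m30 ⊆ -11110,01111-
  m31 ⊆ 01111- [E]
  m35 ⊆ 100-11,1000-1
  m36 ⊆ 1-0100,10-100,1001-0
  m38 ⊆ 1001-0,10011-
  m39 ⊆ 1-0111,10-111,100-11,10011-
  m44 ⊆ 10-100,101-00
  m47 ⊆ 10-111 [E]
  m52 ⊆ 1-0100 [E]
  m55 ⊆ 1-0111 [E]
  m56 ⊆ 1-100- [E]
  m57 ⊆ 1-100- [E]
  m62 ⊆ -11110 [E]
E = {-11110, 0-0000, 0-0101, 0000-0, 01111-, 1-0100, 1-0111, 1-100-, 10-111}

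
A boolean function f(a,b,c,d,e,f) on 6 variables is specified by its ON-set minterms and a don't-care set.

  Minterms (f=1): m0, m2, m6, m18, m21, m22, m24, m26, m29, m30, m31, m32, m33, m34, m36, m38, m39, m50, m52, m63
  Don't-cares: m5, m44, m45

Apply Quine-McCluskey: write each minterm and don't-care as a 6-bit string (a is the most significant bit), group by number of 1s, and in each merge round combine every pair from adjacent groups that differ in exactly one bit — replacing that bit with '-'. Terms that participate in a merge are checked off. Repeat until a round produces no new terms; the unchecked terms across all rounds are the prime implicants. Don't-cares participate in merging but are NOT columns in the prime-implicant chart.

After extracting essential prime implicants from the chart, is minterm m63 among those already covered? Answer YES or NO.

YES

size-2^0 implicants → 000000(✓)  000010(✓)  000101(✓)  000110(✓)  010010(✓)  010101(✓)  010110(✓)  011000(✓)  011010(✓)  011101(✓)  011110(✓)  011111(✓)  100000(✓)  100001(✓)  100010(✓)  100100(✓)  100110(✓)  100111(✓)  101100(✓)  101101(✓)  110010(✓)  110100(✓)  111111(✓)
size-2^1 implicants → -00000(✓)  -00010(✓)  -00110(✓)  -10010(✓)  -11111  0-0010(✓)  0-0101  0-0110(✓)  000-10(✓)  0000-0(✓)  01-010(✓)  01-101  01-110(✓)  010-10(✓)  011-10(✓)  0110-0  0111-1  01111-  1-0010(✓)  1-0100  10-100  100-00(✓)  100-10(✓)  1000-0(✓)  10000-  1001-0(✓)  10011-  10110-
size-2^2 implicants → --0010  -00-10  -000-0  0-0-10  01--10  100--0
Unchecked terms (primes): --0010, -00-10, -000-0, -11111, 0-0-10, 0-0101, 01--10, 01-101, 0110-0, 0111-1, 01111-, 1-0100, 10-100, 100--0, 10000-, 10011-, 10110-
Minterm coverage:
  m0 ⊆ -000-0 [E]
  m2 ⊆ --0010,-00-10,-000-0,0-0-10
  m6 ⊆ -00-10,0-0-10
  m18 ⊆ --0010,0-0-10,01--10
  m21 ⊆ 0-0101,01-101
  m22 ⊆ 0-0-10,01--10
  m24 ⊆ 0110-0 [E]
  m26 ⊆ 01--10,0110-0
  m29 ⊆ 01-101,0111-1
  m30 ⊆ 01--10,01111-
  m31 ⊆ -11111,0111-1,01111-
  m32 ⊆ -000-0,100--0,10000-
  m33 ⊆ 10000- [E]
  m34 ⊆ --0010,-00-10,-000-0,100--0
  m36 ⊆ 1-0100,10-100,100--0
  m38 ⊆ -00-10,100--0,10011-
  m39 ⊆ 10011- [E]
  m50 ⊆ --0010 [E]
  m52 ⊆ 1-0100 [E]
  m63 ⊆ -11111 [E]
E = {--0010, -000-0, -11111, 0110-0, 1-0100, 10000-, 10011-}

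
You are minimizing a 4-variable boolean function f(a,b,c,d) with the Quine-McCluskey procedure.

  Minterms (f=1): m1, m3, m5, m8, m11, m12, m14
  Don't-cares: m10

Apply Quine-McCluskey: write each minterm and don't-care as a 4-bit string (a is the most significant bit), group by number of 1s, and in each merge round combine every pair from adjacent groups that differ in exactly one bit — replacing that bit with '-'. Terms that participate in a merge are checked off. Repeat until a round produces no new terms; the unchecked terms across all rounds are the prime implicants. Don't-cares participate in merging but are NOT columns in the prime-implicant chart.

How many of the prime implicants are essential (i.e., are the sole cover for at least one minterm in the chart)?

2

size-2^0 implicants → 0001(✓)  0011(✓)  0101(✓)  1000(✓)  1010(✓)  1011(✓)  1100(✓)  1110(✓)
size-2^1 implicants → -011  0-01  00-1  1-00(✓)  1-10(✓)  10-0(✓)  101-  11-0(✓)
size-2^2 implicants → 1--0
Unchecked terms (primes): -011, 0-01, 00-1, 1--0, 101-
Minterm coverage:
  m1 ⊆ 0-01,00-1
  m3 ⊆ -011,00-1
  m5 ⊆ 0-01 [E]
  m8 ⊆ 1--0 [E]
  m11 ⊆ -011,101-
  m12 ⊆ 1--0 [E]
  m14 ⊆ 1--0 [E]
E = {0-01, 1--0}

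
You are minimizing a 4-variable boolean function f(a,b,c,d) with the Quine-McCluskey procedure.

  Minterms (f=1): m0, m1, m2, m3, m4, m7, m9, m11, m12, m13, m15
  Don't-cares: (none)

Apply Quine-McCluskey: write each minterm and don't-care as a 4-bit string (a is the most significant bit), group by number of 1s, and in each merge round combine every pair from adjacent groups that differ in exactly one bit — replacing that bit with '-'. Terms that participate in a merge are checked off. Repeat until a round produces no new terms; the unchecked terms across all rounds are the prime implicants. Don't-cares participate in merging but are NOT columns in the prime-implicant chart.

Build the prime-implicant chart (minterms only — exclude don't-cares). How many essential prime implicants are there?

size-2^0 implicants → 0000(✓)  0001(✓)  0010(✓)  0011(✓)  0100(✓)  0111(✓)  1001(✓)  1011(✓)  1100(✓)  1101(✓)  1111(✓)
size-2^1 implicants → -001(✓)  -011(✓)  -100  -111(✓)  0-00  0-11(✓)  00-0(✓)  00-1(✓)  000-(✓)  001-(✓)  1-01(✓)  1-11(✓)  10-1(✓)  11-1(✓)  110-
size-2^2 implicants → --11  -0-1  00--  1--1
Unchecked terms (primes): --11, -0-1, -100, 0-00, 00--, 1--1, 110-
Minterm coverage:
  m0 ⊆ 0-00,00--
  m1 ⊆ -0-1,00--
  m2 ⊆ 00-- [E]
  m3 ⊆ --11,-0-1,00--
  m4 ⊆ -100,0-00
  m7 ⊆ --11 [E]
  m9 ⊆ -0-1,1--1
  m11 ⊆ --11,-0-1,1--1
  m12 ⊆ -100,110-
  m13 ⊆ 1--1,110-
  m15 ⊆ --11,1--1
E = {--11, 00--}

2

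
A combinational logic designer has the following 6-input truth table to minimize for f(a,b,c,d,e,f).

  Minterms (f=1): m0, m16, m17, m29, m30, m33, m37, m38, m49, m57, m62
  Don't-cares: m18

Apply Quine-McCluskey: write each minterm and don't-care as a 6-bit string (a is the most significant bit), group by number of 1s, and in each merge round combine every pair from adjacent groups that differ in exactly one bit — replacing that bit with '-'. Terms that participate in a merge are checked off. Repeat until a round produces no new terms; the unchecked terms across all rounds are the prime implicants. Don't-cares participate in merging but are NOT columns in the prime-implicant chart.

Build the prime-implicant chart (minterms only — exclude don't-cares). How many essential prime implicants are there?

6

[col 0] 000000*, 010000*, 010001*, 010010*, 011101, 011110*, 100001*, 100101*, 100110, 110001*, 111001*, 111110*
[col 1] -10001, -11110, 0-0000, 0100-0, 01000-, 1-0001, 100-01, 11-001
Prime implicants: -10001, -11110, 0-0000, 0100-0, 01000-, 011101, 1-0001, 100-01, 100110, 11-001
PI chart (minterm → PIs covering it):
  0 | 0-0000  (sole → essential)
  16 | 0-0000,0100-0,01000-
  17 | -10001,01000-
  29 | 011101  (sole → essential)
  30 | -11110  (sole → essential)
  33 | 1-0001,100-01
  37 | 100-01  (sole → essential)
  38 | 100110  (sole → essential)
  49 | -10001,1-0001,11-001
  57 | 11-001  (sole → essential)
  62 | -11110  (sole → essential)
Essential prime implicants: -11110, 0-0000, 011101, 100-01, 100110, 11-001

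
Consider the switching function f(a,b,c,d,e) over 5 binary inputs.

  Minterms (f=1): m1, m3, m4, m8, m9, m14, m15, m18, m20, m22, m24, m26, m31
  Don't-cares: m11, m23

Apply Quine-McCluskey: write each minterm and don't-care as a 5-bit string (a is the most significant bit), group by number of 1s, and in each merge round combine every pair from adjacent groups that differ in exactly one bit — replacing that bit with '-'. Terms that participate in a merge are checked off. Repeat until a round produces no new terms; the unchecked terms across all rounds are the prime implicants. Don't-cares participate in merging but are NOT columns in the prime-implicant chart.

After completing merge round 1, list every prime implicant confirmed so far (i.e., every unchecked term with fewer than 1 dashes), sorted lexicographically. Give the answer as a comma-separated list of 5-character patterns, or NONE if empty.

[col 0] 00001*, 00011*, 00100*, 01000*, 01001*, 01011*, 01110*, 01111*, 10010*, 10100*, 10110*, 10111*, 11000*, 11010*, 11111*
[col 1] -0100, -1000, -1111, 0-001*, 0-011*, 000-1*, 01-11, 010-1*, 0100-, 0111-, 1-010, 1-111, 10-10, 101-0, 1011-, 110-0
[col 2] 0-0-1
Prime implicants: -0100, -1000, -1111, 0-0-1, 01-11, 0100-, 0111-, 1-010, 1-111, 10-10, 101-0, 1011-, 110-0

NONE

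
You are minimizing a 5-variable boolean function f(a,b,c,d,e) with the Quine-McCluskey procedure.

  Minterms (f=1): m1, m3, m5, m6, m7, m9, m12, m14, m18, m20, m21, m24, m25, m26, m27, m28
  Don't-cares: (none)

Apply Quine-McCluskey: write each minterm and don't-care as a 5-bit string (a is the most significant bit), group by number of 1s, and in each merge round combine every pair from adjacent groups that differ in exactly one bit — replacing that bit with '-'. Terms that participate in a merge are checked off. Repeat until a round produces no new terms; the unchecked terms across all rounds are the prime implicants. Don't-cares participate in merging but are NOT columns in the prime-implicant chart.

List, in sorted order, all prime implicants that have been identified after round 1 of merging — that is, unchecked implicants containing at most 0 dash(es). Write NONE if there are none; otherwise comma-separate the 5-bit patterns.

Round 0: 00001✓ 00011✓ 00101✓ 00110✓ 00111✓ 01001✓ 01100✓ 01110✓ 10010✓ 10100✓ 10101✓ 11000✓ 11001✓ 11010✓ 11011✓ 11100✓
Round 1: -0101 -1001 -1100 0-001 0-110 00-01✓ 00-11✓ 000-1✓ 001-1✓ 0011- 011-0 1-010 1-100 1010- 11-00 110-0✓ 110-1✓ 1100-✓ 1101-✓
Round 2: 00--1 110--
PIs = {-0101, -1001, -1100, 0-001, 0-110, 00--1, 0011-, 011-0, 1-010, 1-100, 1010-, 11-00, 110--}

NONE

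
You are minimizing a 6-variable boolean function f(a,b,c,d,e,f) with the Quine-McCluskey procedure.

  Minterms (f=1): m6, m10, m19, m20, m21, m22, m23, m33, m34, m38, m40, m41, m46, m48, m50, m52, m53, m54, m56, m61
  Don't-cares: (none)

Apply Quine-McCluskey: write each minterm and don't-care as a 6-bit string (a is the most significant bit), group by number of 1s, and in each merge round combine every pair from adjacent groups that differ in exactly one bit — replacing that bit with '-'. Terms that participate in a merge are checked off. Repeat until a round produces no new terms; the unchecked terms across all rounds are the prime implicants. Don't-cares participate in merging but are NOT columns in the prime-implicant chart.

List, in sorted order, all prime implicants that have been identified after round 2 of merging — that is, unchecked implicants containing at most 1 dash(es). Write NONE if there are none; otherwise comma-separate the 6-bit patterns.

001010, 010-11, 1-1000, 10-001, 10-110, 10100-, 11-000, 11-101

size-2^0 implicants → 000110(✓)  001010  010011(✓)  010100(✓)  010101(✓)  010110(✓)  010111(✓)  100001(✓)  100010(✓)  100110(✓)  101000(✓)  101001(✓)  101110(✓)  110000(✓)  110010(✓)  110100(✓)  110101(✓)  110110(✓)  111000(✓)  111101(✓)
size-2^1 implicants → -00110(✓)  -10100(✓)  -10101(✓)  -10110(✓)  0-0110(✓)  010-11  0101-0(✓)  0101-1(✓)  01010-(✓)  01011-(✓)  1-0010(✓)  1-0110(✓)  1-1000  10-001  10-110  100-10(✓)  10100-  11-000  11-101  110-00(✓)  110-10(✓)  1100-0(✓)  1101-0(✓)  11010-(✓)
size-2^2 implicants → --0110  -101-0  -1010-  0101--  1-0-10  110--0
Unchecked terms (primes): --0110, -101-0, -1010-, 001010, 010-11, 0101--, 1-0-10, 1-1000, 10-001, 10-110, 10100-, 11-000, 11-101, 110--0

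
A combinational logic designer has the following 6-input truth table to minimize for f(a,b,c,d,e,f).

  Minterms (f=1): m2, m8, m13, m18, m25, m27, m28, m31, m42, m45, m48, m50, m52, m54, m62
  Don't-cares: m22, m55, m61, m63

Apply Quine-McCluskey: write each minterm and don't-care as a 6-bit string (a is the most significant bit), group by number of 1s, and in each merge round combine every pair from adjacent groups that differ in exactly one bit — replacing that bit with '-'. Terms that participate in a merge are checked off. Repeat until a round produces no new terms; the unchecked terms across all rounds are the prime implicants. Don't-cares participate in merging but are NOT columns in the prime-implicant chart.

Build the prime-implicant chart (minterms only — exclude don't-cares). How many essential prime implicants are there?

size-2^0 implicants → 000010(✓)  001000  001101(✓)  010010(✓)  010110(✓)  011001(✓)  011011(✓)  011100  011111(✓)  101010  101101(✓)  110000(✓)  110010(✓)  110100(✓)  110110(✓)  110111(✓)  111101(✓)  111110(✓)  111111(✓)
size-2^1 implicants → -01101  -10010(✓)  -10110(✓)  -11111  0-0010  010-10(✓)  011-11  0110-1  1-1101  11-110(✓)  11-111(✓)  110-00(✓)  110-10(✓)  1100-0(✓)  1101-0(✓)  11011-(✓)  1111-1  11111-(✓)
size-2^2 implicants → -10-10  11-11-  110--0
Unchecked terms (primes): -01101, -10-10, -11111, 0-0010, 001000, 011-11, 0110-1, 011100, 1-1101, 101010, 11-11-, 110--0, 1111-1
Minterm coverage:
  m2 ⊆ 0-0010 [E]
  m8 ⊆ 001000 [E]
  m13 ⊆ -01101 [E]
  m18 ⊆ -10-10,0-0010
  m25 ⊆ 0110-1 [E]
  m27 ⊆ 011-11,0110-1
  m28 ⊆ 011100 [E]
  m31 ⊆ -11111,011-11
  m42 ⊆ 101010 [E]
  m45 ⊆ -01101,1-1101
  m48 ⊆ 110--0 [E]
  m50 ⊆ -10-10,110--0
  m52 ⊆ 110--0 [E]
  m54 ⊆ -10-10,11-11-,110--0
  m62 ⊆ 11-11- [E]
E = {-01101, 0-0010, 001000, 0110-1, 011100, 101010, 11-11-, 110--0}

8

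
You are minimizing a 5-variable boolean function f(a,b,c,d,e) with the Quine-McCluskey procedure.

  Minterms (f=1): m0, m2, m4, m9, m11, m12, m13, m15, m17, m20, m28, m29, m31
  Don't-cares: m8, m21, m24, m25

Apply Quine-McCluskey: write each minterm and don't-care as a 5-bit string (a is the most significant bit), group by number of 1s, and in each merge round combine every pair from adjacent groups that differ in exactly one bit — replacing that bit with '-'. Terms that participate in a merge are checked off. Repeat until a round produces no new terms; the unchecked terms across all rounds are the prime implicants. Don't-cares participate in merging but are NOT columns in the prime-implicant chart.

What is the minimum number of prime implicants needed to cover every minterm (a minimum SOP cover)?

Round 0: 00000✓ 00010✓ 00100✓ 01000✓ 01001✓ 01011✓ 01100✓ 01101✓ 01111✓ 10001✓ 10100✓ 10101✓ 11000✓ 11001✓ 11100✓ 11101✓ 11111✓
Round 1: -0100✓ -1000✓ -1001✓ -1100✓ -1101✓ -1111✓ 0-000✓ 0-100✓ 00-00✓ 000-0 01-00✓ 01-01✓ 01-11✓ 010-1✓ 0100-✓ 011-1✓ 0110-✓ 1-001✓ 1-100✓ 1-101✓ 10-01✓ 1010-✓ 11-00✓ 11-01✓ 1100-✓ 111-1✓ 1110-✓
Round 2: --100 -1-00✓ -1-01✓ -100-✓ -11-1 -110-✓ 0--00 01--1 01-0-✓ 1--01 1-10- 11-0-✓
Round 3: -1-0-
PIs = {--100, -1-0-, -11-1, 0--00, 000-0, 01--1, 1--01, 1-10-}
Coverage chart:
  m0: 0--00,000-0
  m2: 000-0 ←essential
  m4: --100,0--00
  m9: -1-0-,01--1
  m11: 01--1 ←essential
  m12: --100,-1-0-,0--00
  m13: -1-0-,-11-1,01--1
  m15: -11-1,01--1
  m17: 1--01 ←essential
  m20: --100,1-10-
  m28: --100,-1-0-,1-10-
  m29: -1-0-,-11-1,1--01,1-10-
  m31: -11-1 ←essential
Essential: -11-1, 000-0, 01--1, 1--01
Petrick residual → --100
Min cover (5 terms): cd'e' + bce + a'b'c'e' + a'be + ad'e

5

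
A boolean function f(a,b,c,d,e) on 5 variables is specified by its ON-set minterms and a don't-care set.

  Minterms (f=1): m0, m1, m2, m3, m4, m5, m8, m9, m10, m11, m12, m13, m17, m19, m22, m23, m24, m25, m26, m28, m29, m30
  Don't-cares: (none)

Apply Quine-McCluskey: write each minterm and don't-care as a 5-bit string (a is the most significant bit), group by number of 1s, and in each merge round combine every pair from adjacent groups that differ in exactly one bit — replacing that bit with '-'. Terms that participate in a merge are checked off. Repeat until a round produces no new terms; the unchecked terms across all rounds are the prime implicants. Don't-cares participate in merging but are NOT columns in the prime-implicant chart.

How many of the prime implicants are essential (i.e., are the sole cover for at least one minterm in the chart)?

size-2^0 implicants → 00000(✓)  00001(✓)  00010(✓)  00011(✓)  00100(✓)  00101(✓)  01000(✓)  01001(✓)  01010(✓)  01011(✓)  01100(✓)  01101(✓)  10001(✓)  10011(✓)  10110(✓)  10111(✓)  11000(✓)  11001(✓)  11010(✓)  11100(✓)  11101(✓)  11110(✓)
size-2^1 implicants → -0001(✓)  -0011(✓)  -1000(✓)  -1001(✓)  -1010(✓)  -1100(✓)  -1101(✓)  0-000(✓)  0-001(✓)  0-010(✓)  0-011(✓)  0-100(✓)  0-101(✓)  00-00(✓)  00-01(✓)  000-0(✓)  000-1(✓)  0000-(✓)  0001-(✓)  0010-(✓)  01-00(✓)  01-01(✓)  010-0(✓)  010-1(✓)  0100-(✓)  0101-(✓)  0110-(✓)  1-001(✓)  1-110  10-11  100-1(✓)  1011-  11-00(✓)  11-01(✓)  11-10(✓)  110-0(✓)  1100-(✓)  111-0(✓)  1110-(✓)
size-2^2 implicants → --001  -00-1  -1-00(✓)  -1-01(✓)  -10-0  -100-(✓)  -110-(✓)  0--00(✓)  0--01(✓)  0-0-0(✓)  0-0-1(✓)  0-00-(✓)  0-01-(✓)  0-10-(✓)  00-0-(✓)  000--(✓)  01-0-(✓)  010--(✓)  11--0  11-0-(✓)
size-2^3 implicants → -1-0-  0--0-  0-0--
Unchecked terms (primes): --001, -00-1, -1-0-, -10-0, 0--0-, 0-0--, 1-110, 10-11, 1011-, 11--0
Minterm coverage:
  m0 ⊆ 0--0-,0-0--
  m1 ⊆ --001,-00-1,0--0-,0-0--
  m2 ⊆ 0-0-- [E]
  m3 ⊆ -00-1,0-0--
  m4 ⊆ 0--0- [E]
  m5 ⊆ 0--0- [E]
  m8 ⊆ -1-0-,-10-0,0--0-,0-0--
  m9 ⊆ --001,-1-0-,0--0-,0-0--
  m10 ⊆ -10-0,0-0--
  m11 ⊆ 0-0-- [E]
  m12 ⊆ -1-0-,0--0-
  m13 ⊆ -1-0-,0--0-
  m17 ⊆ --001,-00-1
  m19 ⊆ -00-1,10-11
  m22 ⊆ 1-110,1011-
  m23 ⊆ 10-11,1011-
  m24 ⊆ -1-0-,-10-0,11--0
  m25 ⊆ --001,-1-0-
  m26 ⊆ -10-0,11--0
  m28 ⊆ -1-0-,11--0
  m29 ⊆ -1-0- [E]
  m30 ⊆ 1-110,11--0
E = {-1-0-, 0--0-, 0-0--}

3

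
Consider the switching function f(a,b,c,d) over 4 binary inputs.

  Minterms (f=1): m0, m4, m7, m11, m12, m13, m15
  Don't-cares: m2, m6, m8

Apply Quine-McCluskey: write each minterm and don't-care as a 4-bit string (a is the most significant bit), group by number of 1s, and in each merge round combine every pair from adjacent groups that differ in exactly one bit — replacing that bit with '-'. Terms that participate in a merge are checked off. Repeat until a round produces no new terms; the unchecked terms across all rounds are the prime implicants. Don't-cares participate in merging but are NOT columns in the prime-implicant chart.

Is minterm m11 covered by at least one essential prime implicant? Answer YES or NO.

[col 0] 0000*, 0010*, 0100*, 0110*, 0111*, 1000*, 1011*, 1100*, 1101*, 1111*
[col 1] -000*, -100*, -111, 0-00*, 0-10*, 00-0*, 01-0*, 011-, 1-00*, 1-11, 11-1, 110-
[col 2] --00, 0--0
Prime implicants: --00, -111, 0--0, 011-, 1-11, 11-1, 110-
PI chart (minterm → PIs covering it):
  0 | --00,0--0
  4 | --00,0--0
  7 | -111,011-
  11 | 1-11  (sole → essential)
  12 | --00,110-
  13 | 11-1,110-
  15 | -111,1-11,11-1
Essential prime implicants: 1-11

YES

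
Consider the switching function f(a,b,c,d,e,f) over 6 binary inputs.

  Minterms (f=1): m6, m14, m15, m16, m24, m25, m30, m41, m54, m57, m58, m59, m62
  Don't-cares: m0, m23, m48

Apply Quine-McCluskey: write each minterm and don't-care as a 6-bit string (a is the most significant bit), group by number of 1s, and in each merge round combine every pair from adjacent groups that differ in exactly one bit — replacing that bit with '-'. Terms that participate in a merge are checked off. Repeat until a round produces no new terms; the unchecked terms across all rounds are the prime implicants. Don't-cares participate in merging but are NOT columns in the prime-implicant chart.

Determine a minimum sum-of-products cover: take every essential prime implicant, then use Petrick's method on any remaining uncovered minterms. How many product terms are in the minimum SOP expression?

8

[col 0] 000000*, 000110*, 001110*, 001111*, 010000*, 010111, 011000*, 011001*, 011110*, 101001*, 110000*, 110110*, 111001*, 111010*, 111011*, 111110*
[col 1] -10000, -11001, -11110, 0-0000, 0-1110, 00-110, 00111-, 01-000, 01100-, 1-1001, 11-110, 111-10, 1110-1, 11101-
Prime implicants: -10000, -11001, -11110, 0-0000, 0-1110, 00-110, 00111-, 01-000, 010111, 01100-, 1-1001, 11-110, 111-10, 1110-1, 11101-
PI chart (minterm → PIs covering it):
  6 | 00-110  (sole → essential)
  14 | 0-1110,00-110,00111-
  15 | 00111-  (sole → essential)
  16 | -10000,0-0000,01-000
  24 | 01-000,01100-
  25 | -11001,01100-
  30 | -11110,0-1110
  41 | 1-1001  (sole → essential)
  54 | 11-110  (sole → essential)
  57 | -11001,1-1001,1110-1
  58 | 111-10,11101-
  59 | 1110-1,11101-
  62 | -11110,11-110,111-10
Essential prime implicants: 00-110, 00111-, 1-1001, 11-110
Petrick residual → -10000, -11110, 01100-, 11101-
Minimum SOP uses 8 PIs: bc'd'e'f' + bcdef' + a'b'def' + a'b'cde + a'bcd'e' + acd'e'f + abdef' + abcd'e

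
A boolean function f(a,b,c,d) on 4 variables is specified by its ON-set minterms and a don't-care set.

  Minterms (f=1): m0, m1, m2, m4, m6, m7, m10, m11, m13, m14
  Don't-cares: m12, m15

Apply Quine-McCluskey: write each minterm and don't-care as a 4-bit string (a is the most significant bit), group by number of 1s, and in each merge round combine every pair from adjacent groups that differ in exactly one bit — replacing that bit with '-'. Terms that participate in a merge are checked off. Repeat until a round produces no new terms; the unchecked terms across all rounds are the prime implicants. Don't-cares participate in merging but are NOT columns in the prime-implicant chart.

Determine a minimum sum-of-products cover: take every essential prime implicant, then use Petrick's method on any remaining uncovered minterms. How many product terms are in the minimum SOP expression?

Round 0: 0000✓ 0001✓ 0010✓ 0100✓ 0110✓ 0111✓ 1010✓ 1011✓ 1100✓ 1101✓ 1110✓ 1111✓
Round 1: -010✓ -100✓ -110✓ -111✓ 0-00✓ 0-10✓ 00-0✓ 000- 01-0✓ 011-✓ 1-10✓ 1-11✓ 101-✓ 11-0✓ 11-1✓ 110-✓ 111-✓
Round 2: --10 -1-0 -11- 0--0 1-1- 11--
PIs = {--10, -1-0, -11-, 0--0, 000-, 1-1-, 11--}
Coverage chart:
  m0: 0--0,000-
  m1: 000- ←essential
  m2: --10,0--0
  m4: -1-0,0--0
  m6: --10,-1-0,-11-,0--0
  m7: -11- ←essential
  m10: --10,1-1-
  m11: 1-1- ←essential
  m13: 11-- ←essential
  m14: --10,-1-0,-11-,1-1-,11--
Essential: -11-, 000-, 1-1-, 11--
Petrick residual → 0--0
Min cover (5 terms): bc + a'd' + a'b'c' + ac + ab

5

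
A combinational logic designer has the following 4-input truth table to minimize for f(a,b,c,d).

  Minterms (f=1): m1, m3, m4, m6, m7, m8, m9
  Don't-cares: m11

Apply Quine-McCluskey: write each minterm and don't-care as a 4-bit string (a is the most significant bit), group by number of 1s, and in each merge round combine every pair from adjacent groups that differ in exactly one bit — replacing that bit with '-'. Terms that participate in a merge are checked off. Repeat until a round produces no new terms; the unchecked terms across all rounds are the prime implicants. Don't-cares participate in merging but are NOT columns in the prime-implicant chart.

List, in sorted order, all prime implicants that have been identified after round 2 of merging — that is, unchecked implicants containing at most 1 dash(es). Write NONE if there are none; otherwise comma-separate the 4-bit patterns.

0-11, 01-0, 011-, 100-

Round 0: 0001✓ 0011✓ 0100✓ 0110✓ 0111✓ 1000✓ 1001✓ 1011✓
Round 1: -001✓ -011✓ 0-11 00-1✓ 01-0 011- 10-1✓ 100-
Round 2: -0-1
PIs = {-0-1, 0-11, 01-0, 011-, 100-}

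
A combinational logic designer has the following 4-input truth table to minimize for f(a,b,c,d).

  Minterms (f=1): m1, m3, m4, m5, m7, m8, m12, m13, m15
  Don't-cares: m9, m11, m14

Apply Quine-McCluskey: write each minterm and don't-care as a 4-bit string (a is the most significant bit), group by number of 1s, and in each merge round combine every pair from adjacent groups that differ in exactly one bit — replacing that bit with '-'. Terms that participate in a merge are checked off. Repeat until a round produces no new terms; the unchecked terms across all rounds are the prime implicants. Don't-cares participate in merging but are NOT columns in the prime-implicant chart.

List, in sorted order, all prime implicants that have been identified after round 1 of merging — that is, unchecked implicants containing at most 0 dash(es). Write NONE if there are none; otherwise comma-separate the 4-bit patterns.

NONE

size-2^0 implicants → 0001(✓)  0011(✓)  0100(✓)  0101(✓)  0111(✓)  1000(✓)  1001(✓)  1011(✓)  1100(✓)  1101(✓)  1110(✓)  1111(✓)
size-2^1 implicants → -001(✓)  -011(✓)  -100(✓)  -101(✓)  -111(✓)  0-01(✓)  0-11(✓)  00-1(✓)  01-1(✓)  010-(✓)  1-00(✓)  1-01(✓)  1-11(✓)  10-1(✓)  100-(✓)  11-0(✓)  11-1(✓)  110-(✓)  111-(✓)
size-2^2 implicants → --01(✓)  --11(✓)  -0-1(✓)  -1-1(✓)  -10-  0--1(✓)  1--1(✓)  1-0-  11--
size-2^3 implicants → ---1
Unchecked terms (primes): ---1, -10-, 1-0-, 11--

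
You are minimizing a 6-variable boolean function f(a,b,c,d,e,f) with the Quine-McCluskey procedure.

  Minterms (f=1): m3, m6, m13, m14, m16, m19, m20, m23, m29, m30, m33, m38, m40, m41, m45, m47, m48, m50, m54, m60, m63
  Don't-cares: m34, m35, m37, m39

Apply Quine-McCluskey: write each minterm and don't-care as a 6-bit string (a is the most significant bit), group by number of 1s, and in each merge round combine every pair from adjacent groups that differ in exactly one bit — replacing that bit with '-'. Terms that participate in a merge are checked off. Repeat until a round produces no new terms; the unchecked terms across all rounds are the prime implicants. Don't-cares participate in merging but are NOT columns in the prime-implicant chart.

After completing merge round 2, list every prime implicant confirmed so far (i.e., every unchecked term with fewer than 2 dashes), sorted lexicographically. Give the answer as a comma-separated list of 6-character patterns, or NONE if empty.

size-2^0 implicants → 000011(✓)  000110(✓)  001101(✓)  001110(✓)  010000(✓)  010011(✓)  010100(✓)  010111(✓)  011101(✓)  011110(✓)  100001(✓)  100010(✓)  100011(✓)  100101(✓)  100110(✓)  100111(✓)  101000(✓)  101001(✓)  101101(✓)  101111(✓)  110000(✓)  110010(✓)  110110(✓)  111100  111111(✓)
size-2^1 implicants → -00011  -00110  -01101  -10000  0-0011  0-1101  0-1110  00-110  010-00  010-11  1-0010(✓)  1-0110(✓)  1-1111  10-001(✓)  10-101(✓)  10-111(✓)  100-01(✓)  100-10(✓)  100-11(✓)  1000-1(✓)  10001-(✓)  1001-1(✓)  10011-(✓)  101-01(✓)  10100-  1011-1(✓)  110-10(✓)  1100-0
size-2^2 implicants → 1-0-10  10--01  10-1-1  100--1  100-1-
Unchecked terms (primes): -00011, -00110, -01101, -10000, 0-0011, 0-1101, 0-1110, 00-110, 010-00, 010-11, 1-0-10, 1-1111, 10--01, 10-1-1, 100--1, 100-1-, 10100-, 1100-0, 111100

-00011, -00110, -01101, -10000, 0-0011, 0-1101, 0-1110, 00-110, 010-00, 010-11, 1-1111, 10100-, 1100-0, 111100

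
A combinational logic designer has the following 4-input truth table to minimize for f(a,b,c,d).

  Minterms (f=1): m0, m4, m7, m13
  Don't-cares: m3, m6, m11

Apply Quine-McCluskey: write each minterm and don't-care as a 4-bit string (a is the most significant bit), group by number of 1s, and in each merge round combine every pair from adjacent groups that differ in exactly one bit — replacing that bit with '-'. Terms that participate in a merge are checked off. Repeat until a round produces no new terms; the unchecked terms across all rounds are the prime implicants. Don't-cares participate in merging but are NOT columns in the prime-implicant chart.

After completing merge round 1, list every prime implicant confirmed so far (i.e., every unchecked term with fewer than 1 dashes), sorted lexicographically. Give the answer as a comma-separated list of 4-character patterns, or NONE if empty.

1101

[col 0] 0000*, 0011*, 0100*, 0110*, 0111*, 1011*, 1101
[col 1] -011, 0-00, 0-11, 01-0, 011-
Prime implicants: -011, 0-00, 0-11, 01-0, 011-, 1101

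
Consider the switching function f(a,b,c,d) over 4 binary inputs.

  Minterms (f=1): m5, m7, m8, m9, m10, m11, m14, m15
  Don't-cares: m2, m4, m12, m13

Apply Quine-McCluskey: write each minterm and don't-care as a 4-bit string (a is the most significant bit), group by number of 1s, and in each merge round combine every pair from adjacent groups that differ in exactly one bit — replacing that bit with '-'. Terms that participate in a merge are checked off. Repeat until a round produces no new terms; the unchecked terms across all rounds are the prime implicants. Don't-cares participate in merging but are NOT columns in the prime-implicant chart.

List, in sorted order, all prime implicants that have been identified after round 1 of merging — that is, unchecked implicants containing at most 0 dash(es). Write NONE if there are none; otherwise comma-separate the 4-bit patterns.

[col 0] 0010*, 0100*, 0101*, 0111*, 1000*, 1001*, 1010*, 1011*, 1100*, 1101*, 1110*, 1111*
[col 1] -010, -100*, -101*, -111*, 01-1*, 010-*, 1-00*, 1-01*, 1-10*, 1-11*, 10-0*, 10-1*, 100-*, 101-*, 11-0*, 11-1*, 110-*, 111-*
[col 2] -1-1, -10-, 1--0*, 1--1*, 1-0-*, 1-1-*, 10--*, 11--*
[col 3] 1---
Prime implicants: -010, -1-1, -10-, 1---

NONE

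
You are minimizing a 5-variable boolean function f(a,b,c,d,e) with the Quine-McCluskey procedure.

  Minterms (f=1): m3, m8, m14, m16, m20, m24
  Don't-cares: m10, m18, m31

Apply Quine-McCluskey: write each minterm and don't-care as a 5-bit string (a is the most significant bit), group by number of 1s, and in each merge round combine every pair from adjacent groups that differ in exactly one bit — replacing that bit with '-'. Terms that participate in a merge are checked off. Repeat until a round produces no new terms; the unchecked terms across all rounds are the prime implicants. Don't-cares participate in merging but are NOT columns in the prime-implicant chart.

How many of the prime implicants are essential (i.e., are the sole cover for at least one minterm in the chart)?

3

Round 0: 00011 01000✓ 01010✓ 01110✓ 10000✓ 10010✓ 10100✓ 11000✓ 11111
Round 1: -1000 01-10 010-0 1-000 10-00 100-0
PIs = {-1000, 00011, 01-10, 010-0, 1-000, 10-00, 100-0, 11111}
Coverage chart:
  m3: 00011 ←essential
  m8: -1000,010-0
  m14: 01-10 ←essential
  m16: 1-000,10-00,100-0
  m20: 10-00 ←essential
  m24: -1000,1-000
Essential: 00011, 01-10, 10-00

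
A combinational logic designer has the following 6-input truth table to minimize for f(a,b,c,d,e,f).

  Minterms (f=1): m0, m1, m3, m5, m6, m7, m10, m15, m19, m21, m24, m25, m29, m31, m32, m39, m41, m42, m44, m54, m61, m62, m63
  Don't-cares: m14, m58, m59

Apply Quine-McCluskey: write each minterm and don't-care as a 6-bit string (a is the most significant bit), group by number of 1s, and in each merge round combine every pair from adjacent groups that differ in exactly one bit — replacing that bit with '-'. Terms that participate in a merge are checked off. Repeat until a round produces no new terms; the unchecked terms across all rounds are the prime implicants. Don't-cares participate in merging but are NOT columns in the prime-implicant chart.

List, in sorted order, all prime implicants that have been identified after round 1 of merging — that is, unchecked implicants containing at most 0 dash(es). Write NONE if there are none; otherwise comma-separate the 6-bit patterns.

Round 0: 000000✓ 000001✓ 000011✓ 000101✓ 000110✓ 000111✓ 001010✓ 001110✓ 001111✓ 010011✓ 010101✓ 011000✓ 011001✓ 011101✓ 011111✓ 100000✓ 100111✓ 101001 101010✓ 101100 110110✓ 111010✓ 111011✓ 111101✓ 111110✓ 111111✓
Round 1: -00000 -00111 -01010 -11101✓ -11111✓ 0-0011 0-0101 0-1111 00-110✓ 00-111✓ 000-01✓ 000-11✓ 0000-1✓ 00000- 0001-1✓ 00011-✓ 001-10 00111-✓ 01-101 011-01 01100- 0111-1✓ 1-1010 11-110 111-10✓ 111-11✓ 11101-✓ 1111-1✓ 11111-✓
Round 2: -111-1 00-11- 000--1 111-1-
PIs = {-00000, -00111, -01010, -111-1, 0-0011, 0-0101, 0-1111, 00-11-, 000--1, 00000-, 001-10, 01-101, 011-01, 01100-, 1-1010, 101001, 101100, 11-110, 111-1-}

101001, 101100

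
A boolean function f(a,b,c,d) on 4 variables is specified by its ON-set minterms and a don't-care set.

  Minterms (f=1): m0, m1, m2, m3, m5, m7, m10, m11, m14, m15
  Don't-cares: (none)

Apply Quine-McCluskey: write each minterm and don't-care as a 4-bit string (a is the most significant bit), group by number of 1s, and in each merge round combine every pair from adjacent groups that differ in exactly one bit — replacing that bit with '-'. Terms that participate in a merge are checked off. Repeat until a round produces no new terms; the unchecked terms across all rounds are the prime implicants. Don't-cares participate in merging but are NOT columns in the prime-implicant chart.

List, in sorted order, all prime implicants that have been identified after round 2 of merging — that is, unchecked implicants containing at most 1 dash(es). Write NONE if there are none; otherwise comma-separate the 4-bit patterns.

NONE

[col 0] 0000*, 0001*, 0010*, 0011*, 0101*, 0111*, 1010*, 1011*, 1110*, 1111*
[col 1] -010*, -011*, -111*, 0-01*, 0-11*, 00-0*, 00-1*, 000-*, 001-*, 01-1*, 1-10*, 1-11*, 101-*, 111-*
[col 2] --11, -01-, 0--1, 00--, 1-1-
Prime implicants: --11, -01-, 0--1, 00--, 1-1-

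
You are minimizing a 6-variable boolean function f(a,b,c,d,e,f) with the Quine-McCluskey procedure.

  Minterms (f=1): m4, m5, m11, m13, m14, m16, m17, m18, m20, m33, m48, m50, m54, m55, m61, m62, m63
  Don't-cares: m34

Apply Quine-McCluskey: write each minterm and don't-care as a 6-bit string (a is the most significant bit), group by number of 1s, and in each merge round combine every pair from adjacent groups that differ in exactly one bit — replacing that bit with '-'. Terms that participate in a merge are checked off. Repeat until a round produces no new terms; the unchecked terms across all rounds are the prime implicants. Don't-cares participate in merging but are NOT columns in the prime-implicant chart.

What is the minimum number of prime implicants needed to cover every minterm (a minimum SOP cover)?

9

[col 0] 000100*, 000101*, 001011, 001101*, 001110, 010000*, 010001*, 010010*, 010100*, 100001, 100010*, 110000*, 110010*, 110110*, 110111*, 111101*, 111110*, 111111*
[col 1] -10000*, -10010*, 0-0100, 00-101, 00010-, 010-00, 0100-0*, 01000-, 1-0010, 11-110*, 11-111*, 110-10, 1100-0*, 11011-*, 1111-1, 11111-*
[col 2] -100-0, 11-11-
Prime implicants: -100-0, 0-0100, 00-101, 00010-, 001011, 001110, 010-00, 01000-, 1-0010, 100001, 11-11-, 110-10, 1111-1
PI chart (minterm → PIs covering it):
  4 | 0-0100,00010-
  5 | 00-101,00010-
  11 | 001011  (sole → essential)
  13 | 00-101  (sole → essential)
  14 | 001110  (sole → essential)
  16 | -100-0,010-00,01000-
  17 | 01000-  (sole → essential)
  18 | -100-0  (sole → essential)
  20 | 0-0100,010-00
  33 | 100001  (sole → essential)
  48 | -100-0  (sole → essential)
  50 | -100-0,1-0010,110-10
  54 | 11-11-,110-10
  55 | 11-11-  (sole → essential)
  61 | 1111-1  (sole → essential)
  62 | 11-11-  (sole → essential)
  63 | 11-11-,1111-1
Essential prime implicants: -100-0, 00-101, 001011, 001110, 01000-, 100001, 11-11-, 1111-1
Petrick residual → 0-0100
Minimum SOP uses 9 PIs: bc'd'f' + a'c'de'f' + a'b'de'f + a'b'cd'ef + a'b'cdef' + a'bc'd'e' + ab'c'd'e'f + abde + abcdf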